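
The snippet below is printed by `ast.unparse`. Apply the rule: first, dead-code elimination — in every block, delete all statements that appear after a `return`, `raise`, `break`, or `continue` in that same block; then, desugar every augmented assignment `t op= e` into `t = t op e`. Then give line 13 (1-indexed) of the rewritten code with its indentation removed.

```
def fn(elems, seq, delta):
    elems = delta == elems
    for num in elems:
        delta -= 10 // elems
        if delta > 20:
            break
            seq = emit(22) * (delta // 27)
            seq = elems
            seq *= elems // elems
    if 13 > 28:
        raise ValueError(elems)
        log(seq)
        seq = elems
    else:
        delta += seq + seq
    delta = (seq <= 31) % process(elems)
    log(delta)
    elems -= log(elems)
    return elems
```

elems = elems - log(elems)

Transformed code:
def fn(elems, seq, delta):
    elems = delta == elems
    for num in elems:
        delta = delta - 10 // elems
        if delta > 20:
            break
    if 13 > 28:
        raise ValueError(elems)
    else:
        delta = delta + (seq + seq)
    delta = (seq <= 31) % process(elems)
    log(delta)
    elems = elems - log(elems)
    return elems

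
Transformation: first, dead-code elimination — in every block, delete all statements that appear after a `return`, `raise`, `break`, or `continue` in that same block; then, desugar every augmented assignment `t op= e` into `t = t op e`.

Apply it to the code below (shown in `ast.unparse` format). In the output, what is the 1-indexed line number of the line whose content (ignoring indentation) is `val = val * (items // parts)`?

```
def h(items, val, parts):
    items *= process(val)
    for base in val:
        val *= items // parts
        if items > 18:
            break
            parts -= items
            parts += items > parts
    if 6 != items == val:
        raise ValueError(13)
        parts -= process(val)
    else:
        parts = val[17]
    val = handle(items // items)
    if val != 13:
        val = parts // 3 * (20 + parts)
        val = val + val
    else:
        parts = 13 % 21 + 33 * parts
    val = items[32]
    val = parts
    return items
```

4

Transformed code:
def h(items, val, parts):
    items = items * process(val)
    for base in val:
        val = val * (items // parts)
        if items > 18:
            break
    if 6 != items == val:
        raise ValueError(13)
    else:
        parts = val[17]
    val = handle(items // items)
    if val != 13:
        val = parts // 3 * (20 + parts)
        val = val + val
    else:
        parts = 13 % 21 + 33 * parts
    val = items[32]
    val = parts
    return items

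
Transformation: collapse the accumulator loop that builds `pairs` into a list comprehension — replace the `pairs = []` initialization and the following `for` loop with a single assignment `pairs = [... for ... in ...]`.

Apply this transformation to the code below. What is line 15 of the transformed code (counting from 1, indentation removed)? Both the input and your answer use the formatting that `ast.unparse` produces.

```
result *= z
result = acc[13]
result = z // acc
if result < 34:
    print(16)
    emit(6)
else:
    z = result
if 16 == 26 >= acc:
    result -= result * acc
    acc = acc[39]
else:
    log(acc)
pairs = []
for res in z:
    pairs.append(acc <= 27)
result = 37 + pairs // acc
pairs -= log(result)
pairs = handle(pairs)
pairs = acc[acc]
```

result = 37 + pairs // acc

Transformed code:
result *= z
result = acc[13]
result = z // acc
if result < 34:
    print(16)
    emit(6)
else:
    z = result
if 16 == 26 >= acc:
    result -= result * acc
    acc = acc[39]
else:
    log(acc)
pairs = [acc <= 27 for res in z]
result = 37 + pairs // acc
pairs -= log(result)
pairs = handle(pairs)
pairs = acc[acc]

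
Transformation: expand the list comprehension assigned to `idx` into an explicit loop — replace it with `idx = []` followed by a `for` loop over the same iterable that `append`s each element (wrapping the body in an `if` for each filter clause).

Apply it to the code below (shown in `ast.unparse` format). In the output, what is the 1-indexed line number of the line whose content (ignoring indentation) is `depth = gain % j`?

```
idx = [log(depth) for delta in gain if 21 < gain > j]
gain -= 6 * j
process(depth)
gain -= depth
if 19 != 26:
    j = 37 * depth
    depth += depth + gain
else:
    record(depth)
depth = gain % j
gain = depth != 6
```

Transformed code:
idx = []
for delta in gain:
    if 21 < gain > j:
        idx.append(log(depth))
gain -= 6 * j
process(depth)
gain -= depth
if 19 != 26:
    j = 37 * depth
    depth += depth + gain
else:
    record(depth)
depth = gain % j
gain = depth != 6

13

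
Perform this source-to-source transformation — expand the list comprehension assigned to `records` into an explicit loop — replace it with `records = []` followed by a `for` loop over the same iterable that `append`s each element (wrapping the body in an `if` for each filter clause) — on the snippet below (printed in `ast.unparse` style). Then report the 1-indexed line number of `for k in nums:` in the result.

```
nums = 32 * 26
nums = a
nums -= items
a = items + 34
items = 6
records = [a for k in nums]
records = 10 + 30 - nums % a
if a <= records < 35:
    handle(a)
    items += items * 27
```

Transformed code:
nums = 32 * 26
nums = a
nums -= items
a = items + 34
items = 6
records = []
for k in nums:
    records.append(a)
records = 10 + 30 - nums % a
if a <= records < 35:
    handle(a)
    items += items * 27

7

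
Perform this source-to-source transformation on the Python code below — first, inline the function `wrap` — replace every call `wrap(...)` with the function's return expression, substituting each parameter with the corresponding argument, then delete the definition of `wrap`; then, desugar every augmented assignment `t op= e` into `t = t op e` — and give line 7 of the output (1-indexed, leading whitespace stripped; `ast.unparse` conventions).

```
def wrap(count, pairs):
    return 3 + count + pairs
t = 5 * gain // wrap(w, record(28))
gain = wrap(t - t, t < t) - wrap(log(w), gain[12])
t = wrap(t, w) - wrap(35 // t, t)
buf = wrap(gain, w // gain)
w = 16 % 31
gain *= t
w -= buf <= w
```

w = w - (buf <= w)

Transformed code:
t = 5 * gain // (3 + w + record(28))
gain = 3 + (t - t) + (t < t) - (3 + log(w) + gain[12])
t = 3 + t + w - (3 + 35 // t + t)
buf = 3 + gain + w // gain
w = 16 % 31
gain = gain * t
w = w - (buf <= w)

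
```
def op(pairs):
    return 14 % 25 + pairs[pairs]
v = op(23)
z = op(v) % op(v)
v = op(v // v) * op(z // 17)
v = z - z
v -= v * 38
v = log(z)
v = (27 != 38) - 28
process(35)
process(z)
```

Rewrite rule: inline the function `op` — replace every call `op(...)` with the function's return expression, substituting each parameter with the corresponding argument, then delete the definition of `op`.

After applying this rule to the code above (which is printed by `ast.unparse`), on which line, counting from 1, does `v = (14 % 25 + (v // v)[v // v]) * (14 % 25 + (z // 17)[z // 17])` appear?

3

Transformed code:
v = 14 % 25 + 23[23]
z = (14 % 25 + v[v]) % (14 % 25 + v[v])
v = (14 % 25 + (v // v)[v // v]) * (14 % 25 + (z // 17)[z // 17])
v = z - z
v -= v * 38
v = log(z)
v = (27 != 38) - 28
process(35)
process(z)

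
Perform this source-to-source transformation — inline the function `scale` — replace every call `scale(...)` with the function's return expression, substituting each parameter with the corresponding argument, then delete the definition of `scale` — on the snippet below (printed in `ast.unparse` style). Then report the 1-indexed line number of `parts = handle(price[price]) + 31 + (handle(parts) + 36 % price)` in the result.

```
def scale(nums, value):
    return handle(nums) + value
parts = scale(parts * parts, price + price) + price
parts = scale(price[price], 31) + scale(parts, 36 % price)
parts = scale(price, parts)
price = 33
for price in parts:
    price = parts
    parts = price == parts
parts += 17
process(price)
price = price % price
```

2

Transformed code:
parts = handle(parts * parts) + (price + price) + price
parts = handle(price[price]) + 31 + (handle(parts) + 36 % price)
parts = handle(price) + parts
price = 33
for price in parts:
    price = parts
    parts = price == parts
parts += 17
process(price)
price = price % price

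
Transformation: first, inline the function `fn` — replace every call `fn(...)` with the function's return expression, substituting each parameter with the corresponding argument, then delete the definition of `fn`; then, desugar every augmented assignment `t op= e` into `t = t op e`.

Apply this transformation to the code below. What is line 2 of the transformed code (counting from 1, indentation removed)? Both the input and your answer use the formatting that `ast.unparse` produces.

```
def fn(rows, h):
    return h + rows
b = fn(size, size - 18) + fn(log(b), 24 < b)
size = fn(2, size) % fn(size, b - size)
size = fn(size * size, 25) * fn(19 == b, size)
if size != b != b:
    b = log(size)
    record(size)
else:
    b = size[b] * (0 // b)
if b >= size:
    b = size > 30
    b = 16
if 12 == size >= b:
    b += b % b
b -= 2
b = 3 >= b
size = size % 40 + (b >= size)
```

Transformed code:
b = size - 18 + size + ((24 < b) + log(b))
size = (size + 2) % (b - size + size)
size = (25 + size * size) * (size + (19 == b))
if size != b != b:
    b = log(size)
    record(size)
else:
    b = size[b] * (0 // b)
if b >= size:
    b = size > 30
    b = 16
if 12 == size >= b:
    b = b + b % b
b = b - 2
b = 3 >= b
size = size % 40 + (b >= size)

size = (size + 2) % (b - size + size)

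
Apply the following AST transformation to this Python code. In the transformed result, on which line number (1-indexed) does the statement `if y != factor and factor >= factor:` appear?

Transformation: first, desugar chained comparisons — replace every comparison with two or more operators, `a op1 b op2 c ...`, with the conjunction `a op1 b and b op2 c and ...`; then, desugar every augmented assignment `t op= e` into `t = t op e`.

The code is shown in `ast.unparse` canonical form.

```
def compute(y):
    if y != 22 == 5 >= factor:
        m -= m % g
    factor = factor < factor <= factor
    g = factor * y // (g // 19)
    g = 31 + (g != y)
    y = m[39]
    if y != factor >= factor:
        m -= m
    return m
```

Transformed code:
def compute(y):
    if y != 22 and 22 == 5 and (5 >= factor):
        m = m - m % g
    factor = factor < factor and factor <= factor
    g = factor * y // (g // 19)
    g = 31 + (g != y)
    y = m[39]
    if y != factor and factor >= factor:
        m = m - m
    return m

8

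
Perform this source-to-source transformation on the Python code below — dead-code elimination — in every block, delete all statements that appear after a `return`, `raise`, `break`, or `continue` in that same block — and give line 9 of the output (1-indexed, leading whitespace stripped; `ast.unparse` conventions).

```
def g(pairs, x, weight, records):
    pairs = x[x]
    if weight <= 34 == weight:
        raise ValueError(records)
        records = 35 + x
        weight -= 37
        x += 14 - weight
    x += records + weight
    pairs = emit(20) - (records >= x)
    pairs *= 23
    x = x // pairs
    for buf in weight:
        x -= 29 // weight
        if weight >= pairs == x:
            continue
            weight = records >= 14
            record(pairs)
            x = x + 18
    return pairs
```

for buf in weight:

Transformed code:
def g(pairs, x, weight, records):
    pairs = x[x]
    if weight <= 34 == weight:
        raise ValueError(records)
    x += records + weight
    pairs = emit(20) - (records >= x)
    pairs *= 23
    x = x // pairs
    for buf in weight:
        x -= 29 // weight
        if weight >= pairs == x:
            continue
    return pairs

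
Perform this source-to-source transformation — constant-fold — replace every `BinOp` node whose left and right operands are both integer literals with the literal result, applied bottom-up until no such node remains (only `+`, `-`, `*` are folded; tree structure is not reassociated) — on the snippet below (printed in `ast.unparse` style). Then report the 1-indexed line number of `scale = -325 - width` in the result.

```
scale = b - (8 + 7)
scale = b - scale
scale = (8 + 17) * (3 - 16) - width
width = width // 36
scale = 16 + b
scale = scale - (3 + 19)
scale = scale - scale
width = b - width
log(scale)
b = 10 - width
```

3

Transformed code:
scale = b - 15
scale = b - scale
scale = -325 - width
width = width // 36
scale = 16 + b
scale = scale - 22
scale = scale - scale
width = b - width
log(scale)
b = 10 - width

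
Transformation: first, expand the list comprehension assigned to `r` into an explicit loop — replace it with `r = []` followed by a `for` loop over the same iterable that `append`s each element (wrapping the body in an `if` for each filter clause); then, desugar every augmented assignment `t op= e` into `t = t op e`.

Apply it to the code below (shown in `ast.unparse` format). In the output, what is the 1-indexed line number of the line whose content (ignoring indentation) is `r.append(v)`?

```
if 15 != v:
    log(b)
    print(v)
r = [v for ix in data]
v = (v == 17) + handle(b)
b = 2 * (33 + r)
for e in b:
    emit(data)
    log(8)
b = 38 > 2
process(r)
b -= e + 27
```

Transformed code:
if 15 != v:
    log(b)
    print(v)
r = []
for ix in data:
    r.append(v)
v = (v == 17) + handle(b)
b = 2 * (33 + r)
for e in b:
    emit(data)
    log(8)
b = 38 > 2
process(r)
b = b - (e + 27)

6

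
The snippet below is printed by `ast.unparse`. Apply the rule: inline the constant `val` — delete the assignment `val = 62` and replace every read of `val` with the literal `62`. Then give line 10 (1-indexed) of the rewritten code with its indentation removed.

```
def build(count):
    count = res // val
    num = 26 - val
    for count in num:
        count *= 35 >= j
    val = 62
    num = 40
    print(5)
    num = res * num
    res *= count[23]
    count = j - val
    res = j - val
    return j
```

count = j - 62

Transformed code:
def build(count):
    count = res // 62
    num = 26 - 62
    for count in num:
        count *= 35 >= j
    num = 40
    print(5)
    num = res * num
    res *= count[23]
    count = j - 62
    res = j - 62
    return j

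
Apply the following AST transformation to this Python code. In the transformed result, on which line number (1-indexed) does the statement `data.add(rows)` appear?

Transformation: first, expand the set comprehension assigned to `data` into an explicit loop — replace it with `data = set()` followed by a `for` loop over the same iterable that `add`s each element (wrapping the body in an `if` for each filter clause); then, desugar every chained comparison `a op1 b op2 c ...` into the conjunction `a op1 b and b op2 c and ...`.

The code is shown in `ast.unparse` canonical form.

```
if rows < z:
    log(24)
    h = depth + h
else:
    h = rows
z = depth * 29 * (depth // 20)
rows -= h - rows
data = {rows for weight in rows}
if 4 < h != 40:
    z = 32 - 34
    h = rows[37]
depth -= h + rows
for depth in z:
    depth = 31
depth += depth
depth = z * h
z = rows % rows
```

10

Transformed code:
if rows < z:
    log(24)
    h = depth + h
else:
    h = rows
z = depth * 29 * (depth // 20)
rows -= h - rows
data = set()
for weight in rows:
    data.add(rows)
if 4 < h and h != 40:
    z = 32 - 34
    h = rows[37]
depth -= h + rows
for depth in z:
    depth = 31
depth += depth
depth = z * h
z = rows % rows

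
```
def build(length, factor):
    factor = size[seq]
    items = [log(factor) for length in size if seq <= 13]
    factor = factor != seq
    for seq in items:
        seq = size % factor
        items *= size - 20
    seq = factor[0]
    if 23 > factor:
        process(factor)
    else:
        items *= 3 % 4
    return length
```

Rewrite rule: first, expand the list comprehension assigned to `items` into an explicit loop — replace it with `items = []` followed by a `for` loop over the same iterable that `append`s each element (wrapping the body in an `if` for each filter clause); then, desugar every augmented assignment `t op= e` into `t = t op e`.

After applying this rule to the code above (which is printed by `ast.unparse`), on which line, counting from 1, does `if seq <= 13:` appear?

Transformed code:
def build(length, factor):
    factor = size[seq]
    items = []
    for length in size:
        if seq <= 13:
            items.append(log(factor))
    factor = factor != seq
    for seq in items:
        seq = size % factor
        items = items * (size - 20)
    seq = factor[0]
    if 23 > factor:
        process(factor)
    else:
        items = items * (3 % 4)
    return length

5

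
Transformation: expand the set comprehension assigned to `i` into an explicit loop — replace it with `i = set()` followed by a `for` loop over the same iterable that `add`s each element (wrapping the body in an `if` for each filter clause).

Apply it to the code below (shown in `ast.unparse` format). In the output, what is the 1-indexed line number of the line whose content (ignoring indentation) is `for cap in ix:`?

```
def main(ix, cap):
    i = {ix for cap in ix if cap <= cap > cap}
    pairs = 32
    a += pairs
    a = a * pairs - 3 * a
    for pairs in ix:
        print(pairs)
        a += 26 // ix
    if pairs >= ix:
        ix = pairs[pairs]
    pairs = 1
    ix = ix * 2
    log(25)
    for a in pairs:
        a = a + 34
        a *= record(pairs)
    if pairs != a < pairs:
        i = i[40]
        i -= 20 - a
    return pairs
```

Transformed code:
def main(ix, cap):
    i = set()
    for cap in ix:
        if cap <= cap > cap:
            i.add(ix)
    pairs = 32
    a += pairs
    a = a * pairs - 3 * a
    for pairs in ix:
        print(pairs)
        a += 26 // ix
    if pairs >= ix:
        ix = pairs[pairs]
    pairs = 1
    ix = ix * 2
    log(25)
    for a in pairs:
        a = a + 34
        a *= record(pairs)
    if pairs != a < pairs:
        i = i[40]
        i -= 20 - a
    return pairs

3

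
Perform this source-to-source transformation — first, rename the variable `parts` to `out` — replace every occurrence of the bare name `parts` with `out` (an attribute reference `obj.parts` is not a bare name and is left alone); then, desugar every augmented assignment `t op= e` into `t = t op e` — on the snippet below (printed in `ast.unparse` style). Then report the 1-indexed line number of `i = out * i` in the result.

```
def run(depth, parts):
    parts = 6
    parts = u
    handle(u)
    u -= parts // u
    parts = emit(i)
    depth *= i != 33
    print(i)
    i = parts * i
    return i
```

9

Transformed code:
def run(depth, out):
    out = 6
    out = u
    handle(u)
    u = u - out // u
    out = emit(i)
    depth = depth * (i != 33)
    print(i)
    i = out * i
    return i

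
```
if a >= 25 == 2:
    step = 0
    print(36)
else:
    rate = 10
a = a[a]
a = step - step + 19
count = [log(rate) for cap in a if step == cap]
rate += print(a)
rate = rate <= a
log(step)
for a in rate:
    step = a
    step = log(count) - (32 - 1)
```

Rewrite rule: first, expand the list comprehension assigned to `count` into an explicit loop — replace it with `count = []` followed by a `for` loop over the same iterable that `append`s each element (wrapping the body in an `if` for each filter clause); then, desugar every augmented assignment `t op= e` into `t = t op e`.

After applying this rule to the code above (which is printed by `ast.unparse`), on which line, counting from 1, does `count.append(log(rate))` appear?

11

Transformed code:
if a >= 25 == 2:
    step = 0
    print(36)
else:
    rate = 10
a = a[a]
a = step - step + 19
count = []
for cap in a:
    if step == cap:
        count.append(log(rate))
rate = rate + print(a)
rate = rate <= a
log(step)
for a in rate:
    step = a
    step = log(count) - (32 - 1)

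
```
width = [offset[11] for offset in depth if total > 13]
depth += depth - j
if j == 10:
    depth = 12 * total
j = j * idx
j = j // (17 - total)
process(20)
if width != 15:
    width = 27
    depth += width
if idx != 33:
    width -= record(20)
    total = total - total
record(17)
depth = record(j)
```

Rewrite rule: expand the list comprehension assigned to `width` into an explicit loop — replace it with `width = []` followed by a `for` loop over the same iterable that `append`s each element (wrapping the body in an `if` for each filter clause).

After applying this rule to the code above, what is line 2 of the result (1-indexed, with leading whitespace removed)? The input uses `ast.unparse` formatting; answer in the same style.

Transformed code:
width = []
for offset in depth:
    if total > 13:
        width.append(offset[11])
depth += depth - j
if j == 10:
    depth = 12 * total
j = j * idx
j = j // (17 - total)
process(20)
if width != 15:
    width = 27
    depth += width
if idx != 33:
    width -= record(20)
    total = total - total
record(17)
depth = record(j)

for offset in depth:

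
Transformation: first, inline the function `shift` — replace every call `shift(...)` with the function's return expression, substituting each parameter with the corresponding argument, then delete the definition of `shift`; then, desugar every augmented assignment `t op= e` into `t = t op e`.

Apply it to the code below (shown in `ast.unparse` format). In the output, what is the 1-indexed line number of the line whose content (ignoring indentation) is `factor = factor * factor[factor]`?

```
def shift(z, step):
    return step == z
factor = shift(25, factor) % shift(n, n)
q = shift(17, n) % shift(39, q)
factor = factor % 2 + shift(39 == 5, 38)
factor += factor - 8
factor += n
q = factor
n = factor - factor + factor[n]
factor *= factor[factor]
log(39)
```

Transformed code:
factor = (factor == 25) % (n == n)
q = (n == 17) % (q == 39)
factor = factor % 2 + (38 == (39 == 5))
factor = factor + (factor - 8)
factor = factor + n
q = factor
n = factor - factor + factor[n]
factor = factor * factor[factor]
log(39)

8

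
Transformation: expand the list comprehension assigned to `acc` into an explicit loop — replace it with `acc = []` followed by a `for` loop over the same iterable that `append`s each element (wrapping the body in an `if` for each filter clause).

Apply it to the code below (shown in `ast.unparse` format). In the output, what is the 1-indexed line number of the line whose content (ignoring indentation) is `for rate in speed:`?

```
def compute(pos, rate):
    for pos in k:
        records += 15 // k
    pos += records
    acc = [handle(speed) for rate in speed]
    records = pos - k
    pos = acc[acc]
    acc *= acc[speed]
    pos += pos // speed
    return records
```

6

Transformed code:
def compute(pos, rate):
    for pos in k:
        records += 15 // k
    pos += records
    acc = []
    for rate in speed:
        acc.append(handle(speed))
    records = pos - k
    pos = acc[acc]
    acc *= acc[speed]
    pos += pos // speed
    return records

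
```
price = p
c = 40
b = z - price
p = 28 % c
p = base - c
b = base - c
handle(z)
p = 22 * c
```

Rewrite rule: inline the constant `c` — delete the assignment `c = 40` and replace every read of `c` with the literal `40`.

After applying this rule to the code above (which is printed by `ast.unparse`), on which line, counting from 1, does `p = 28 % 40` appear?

Transformed code:
price = p
b = z - price
p = 28 % 40
p = base - 40
b = base - 40
handle(z)
p = 22 * 40

3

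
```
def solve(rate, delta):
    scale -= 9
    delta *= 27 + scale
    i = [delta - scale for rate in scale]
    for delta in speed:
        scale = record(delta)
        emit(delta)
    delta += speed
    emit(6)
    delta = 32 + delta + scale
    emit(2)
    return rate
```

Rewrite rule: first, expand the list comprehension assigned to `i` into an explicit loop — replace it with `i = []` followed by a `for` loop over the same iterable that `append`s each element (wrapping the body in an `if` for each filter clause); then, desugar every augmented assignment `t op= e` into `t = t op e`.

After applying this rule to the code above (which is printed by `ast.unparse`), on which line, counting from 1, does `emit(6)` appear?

11

Transformed code:
def solve(rate, delta):
    scale = scale - 9
    delta = delta * (27 + scale)
    i = []
    for rate in scale:
        i.append(delta - scale)
    for delta in speed:
        scale = record(delta)
        emit(delta)
    delta = delta + speed
    emit(6)
    delta = 32 + delta + scale
    emit(2)
    return rate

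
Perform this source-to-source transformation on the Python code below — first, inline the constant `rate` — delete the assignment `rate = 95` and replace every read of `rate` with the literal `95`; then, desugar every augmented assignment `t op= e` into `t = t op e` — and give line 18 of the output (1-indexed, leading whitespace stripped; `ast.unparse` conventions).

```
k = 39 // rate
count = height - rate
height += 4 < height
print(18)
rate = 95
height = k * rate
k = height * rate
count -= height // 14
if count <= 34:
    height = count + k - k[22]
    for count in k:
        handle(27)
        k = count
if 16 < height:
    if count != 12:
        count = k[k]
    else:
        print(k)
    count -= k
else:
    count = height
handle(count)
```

count = count - k

Transformed code:
k = 39 // 95
count = height - 95
height = height + (4 < height)
print(18)
height = k * 95
k = height * 95
count = count - height // 14
if count <= 34:
    height = count + k - k[22]
    for count in k:
        handle(27)
        k = count
if 16 < height:
    if count != 12:
        count = k[k]
    else:
        print(k)
    count = count - k
else:
    count = height
handle(count)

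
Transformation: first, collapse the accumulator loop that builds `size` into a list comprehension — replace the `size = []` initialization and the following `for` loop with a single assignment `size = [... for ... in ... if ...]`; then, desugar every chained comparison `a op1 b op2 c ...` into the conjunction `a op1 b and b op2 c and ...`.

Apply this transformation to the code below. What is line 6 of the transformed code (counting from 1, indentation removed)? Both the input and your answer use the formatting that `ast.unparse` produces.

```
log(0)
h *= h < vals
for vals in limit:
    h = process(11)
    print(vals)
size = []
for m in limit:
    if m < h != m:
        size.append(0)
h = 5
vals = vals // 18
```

size = [0 for m in limit if m < h and h != m]

Transformed code:
log(0)
h *= h < vals
for vals in limit:
    h = process(11)
    print(vals)
size = [0 for m in limit if m < h and h != m]
h = 5
vals = vals // 18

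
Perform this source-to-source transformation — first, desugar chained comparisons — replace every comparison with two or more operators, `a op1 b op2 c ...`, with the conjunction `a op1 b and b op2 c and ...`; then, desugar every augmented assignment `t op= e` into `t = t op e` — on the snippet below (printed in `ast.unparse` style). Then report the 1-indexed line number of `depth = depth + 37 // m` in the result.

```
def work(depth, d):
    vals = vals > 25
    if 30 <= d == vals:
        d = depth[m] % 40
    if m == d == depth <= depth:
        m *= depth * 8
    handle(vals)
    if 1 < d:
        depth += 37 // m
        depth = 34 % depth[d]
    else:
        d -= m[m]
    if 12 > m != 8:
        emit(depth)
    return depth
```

Transformed code:
def work(depth, d):
    vals = vals > 25
    if 30 <= d and d == vals:
        d = depth[m] % 40
    if m == d and d == depth and (depth <= depth):
        m = m * (depth * 8)
    handle(vals)
    if 1 < d:
        depth = depth + 37 // m
        depth = 34 % depth[d]
    else:
        d = d - m[m]
    if 12 > m and m != 8:
        emit(depth)
    return depth

9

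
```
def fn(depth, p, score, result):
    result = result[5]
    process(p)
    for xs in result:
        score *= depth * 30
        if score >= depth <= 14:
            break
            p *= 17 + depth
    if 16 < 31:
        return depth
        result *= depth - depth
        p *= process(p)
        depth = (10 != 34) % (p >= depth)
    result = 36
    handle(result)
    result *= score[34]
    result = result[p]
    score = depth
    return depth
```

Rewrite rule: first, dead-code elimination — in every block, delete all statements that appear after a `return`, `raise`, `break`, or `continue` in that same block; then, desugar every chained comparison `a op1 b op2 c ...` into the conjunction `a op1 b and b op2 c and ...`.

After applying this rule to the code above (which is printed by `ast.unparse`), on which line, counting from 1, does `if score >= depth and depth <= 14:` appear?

6

Transformed code:
def fn(depth, p, score, result):
    result = result[5]
    process(p)
    for xs in result:
        score *= depth * 30
        if score >= depth and depth <= 14:
            break
    if 16 < 31:
        return depth
    result = 36
    handle(result)
    result *= score[34]
    result = result[p]
    score = depth
    return depth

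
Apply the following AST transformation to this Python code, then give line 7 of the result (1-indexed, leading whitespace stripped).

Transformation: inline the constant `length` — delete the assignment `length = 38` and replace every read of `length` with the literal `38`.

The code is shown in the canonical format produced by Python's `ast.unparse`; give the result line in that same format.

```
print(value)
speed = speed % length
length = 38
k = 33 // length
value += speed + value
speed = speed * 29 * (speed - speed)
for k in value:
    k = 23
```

Transformed code:
print(value)
speed = speed % 38
k = 33 // 38
value += speed + value
speed = speed * 29 * (speed - speed)
for k in value:
    k = 23

k = 23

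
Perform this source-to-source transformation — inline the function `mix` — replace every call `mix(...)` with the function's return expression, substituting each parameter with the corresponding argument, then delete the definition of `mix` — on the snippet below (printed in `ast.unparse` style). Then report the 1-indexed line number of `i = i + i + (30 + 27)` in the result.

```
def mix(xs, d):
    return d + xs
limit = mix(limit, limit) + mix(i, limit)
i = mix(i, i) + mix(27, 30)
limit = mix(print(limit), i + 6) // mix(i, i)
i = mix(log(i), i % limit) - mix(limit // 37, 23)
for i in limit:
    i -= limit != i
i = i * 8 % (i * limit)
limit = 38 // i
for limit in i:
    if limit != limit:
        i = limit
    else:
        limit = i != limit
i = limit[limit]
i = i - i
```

Transformed code:
limit = limit + limit + (limit + i)
i = i + i + (30 + 27)
limit = (i + 6 + print(limit)) // (i + i)
i = i % limit + log(i) - (23 + limit // 37)
for i in limit:
    i -= limit != i
i = i * 8 % (i * limit)
limit = 38 // i
for limit in i:
    if limit != limit:
        i = limit
    else:
        limit = i != limit
i = limit[limit]
i = i - i

2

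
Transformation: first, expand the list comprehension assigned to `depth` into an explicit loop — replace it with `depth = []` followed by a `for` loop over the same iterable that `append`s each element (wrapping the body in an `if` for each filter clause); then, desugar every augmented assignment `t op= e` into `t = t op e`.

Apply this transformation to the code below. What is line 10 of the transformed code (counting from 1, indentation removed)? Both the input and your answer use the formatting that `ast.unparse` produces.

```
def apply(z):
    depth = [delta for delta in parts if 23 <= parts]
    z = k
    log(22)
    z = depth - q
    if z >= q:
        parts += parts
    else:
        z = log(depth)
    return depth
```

Transformed code:
def apply(z):
    depth = []
    for delta in parts:
        if 23 <= parts:
            depth.append(delta)
    z = k
    log(22)
    z = depth - q
    if z >= q:
        parts = parts + parts
    else:
        z = log(depth)
    return depth

parts = parts + parts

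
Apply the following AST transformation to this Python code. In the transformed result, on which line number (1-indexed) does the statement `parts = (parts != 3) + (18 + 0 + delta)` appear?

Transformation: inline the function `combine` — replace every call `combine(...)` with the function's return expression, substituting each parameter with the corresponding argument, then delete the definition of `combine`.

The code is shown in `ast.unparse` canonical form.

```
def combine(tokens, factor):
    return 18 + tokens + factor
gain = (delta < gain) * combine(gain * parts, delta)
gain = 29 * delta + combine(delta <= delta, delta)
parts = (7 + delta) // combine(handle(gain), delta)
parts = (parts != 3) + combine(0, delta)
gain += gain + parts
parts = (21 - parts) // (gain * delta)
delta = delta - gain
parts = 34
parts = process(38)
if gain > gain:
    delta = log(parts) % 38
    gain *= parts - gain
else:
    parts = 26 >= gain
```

4

Transformed code:
gain = (delta < gain) * (18 + gain * parts + delta)
gain = 29 * delta + (18 + (delta <= delta) + delta)
parts = (7 + delta) // (18 + handle(gain) + delta)
parts = (parts != 3) + (18 + 0 + delta)
gain += gain + parts
parts = (21 - parts) // (gain * delta)
delta = delta - gain
parts = 34
parts = process(38)
if gain > gain:
    delta = log(parts) % 38
    gain *= parts - gain
else:
    parts = 26 >= gain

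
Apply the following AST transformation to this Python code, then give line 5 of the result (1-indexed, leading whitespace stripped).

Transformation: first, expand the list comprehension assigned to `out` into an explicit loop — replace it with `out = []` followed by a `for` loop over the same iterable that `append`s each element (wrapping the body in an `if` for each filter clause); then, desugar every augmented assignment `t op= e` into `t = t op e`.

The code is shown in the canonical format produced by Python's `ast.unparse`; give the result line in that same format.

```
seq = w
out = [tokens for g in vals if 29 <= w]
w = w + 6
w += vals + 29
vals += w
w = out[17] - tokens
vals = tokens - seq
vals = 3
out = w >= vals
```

Transformed code:
seq = w
out = []
for g in vals:
    if 29 <= w:
        out.append(tokens)
w = w + 6
w = w + (vals + 29)
vals = vals + w
w = out[17] - tokens
vals = tokens - seq
vals = 3
out = w >= vals

out.append(tokens)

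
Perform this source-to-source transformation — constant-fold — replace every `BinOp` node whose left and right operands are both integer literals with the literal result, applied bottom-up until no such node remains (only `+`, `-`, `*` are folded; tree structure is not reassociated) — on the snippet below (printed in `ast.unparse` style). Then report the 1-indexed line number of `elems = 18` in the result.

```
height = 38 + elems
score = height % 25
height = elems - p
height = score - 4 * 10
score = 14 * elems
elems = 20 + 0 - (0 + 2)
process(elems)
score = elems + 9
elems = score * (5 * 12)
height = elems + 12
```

6

Transformed code:
height = 38 + elems
score = height % 25
height = elems - p
height = score - 40
score = 14 * elems
elems = 18
process(elems)
score = elems + 9
elems = score * 60
height = elems + 12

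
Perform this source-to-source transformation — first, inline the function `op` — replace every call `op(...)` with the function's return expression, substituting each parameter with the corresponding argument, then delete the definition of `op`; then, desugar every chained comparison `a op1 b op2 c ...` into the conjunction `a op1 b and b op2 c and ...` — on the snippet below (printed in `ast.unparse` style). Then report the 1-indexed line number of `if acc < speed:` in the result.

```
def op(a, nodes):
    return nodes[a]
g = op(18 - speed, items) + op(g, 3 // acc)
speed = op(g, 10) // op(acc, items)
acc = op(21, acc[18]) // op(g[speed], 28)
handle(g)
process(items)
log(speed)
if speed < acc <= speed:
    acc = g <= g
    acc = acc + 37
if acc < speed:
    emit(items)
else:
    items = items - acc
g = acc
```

Transformed code:
g = items[18 - speed] + (3 // acc)[g]
speed = 10[g] // items[acc]
acc = acc[18][21] // 28[g[speed]]
handle(g)
process(items)
log(speed)
if speed < acc and acc <= speed:
    acc = g <= g
    acc = acc + 37
if acc < speed:
    emit(items)
else:
    items = items - acc
g = acc

10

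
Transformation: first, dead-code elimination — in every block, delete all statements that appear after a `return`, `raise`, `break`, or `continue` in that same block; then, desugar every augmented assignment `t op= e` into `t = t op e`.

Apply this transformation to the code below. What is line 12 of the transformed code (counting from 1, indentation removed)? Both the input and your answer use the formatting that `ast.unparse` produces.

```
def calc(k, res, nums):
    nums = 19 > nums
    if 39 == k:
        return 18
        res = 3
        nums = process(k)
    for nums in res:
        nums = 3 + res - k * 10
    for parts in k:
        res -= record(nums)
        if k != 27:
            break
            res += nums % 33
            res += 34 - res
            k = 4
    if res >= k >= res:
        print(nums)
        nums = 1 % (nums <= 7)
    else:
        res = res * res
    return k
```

Transformed code:
def calc(k, res, nums):
    nums = 19 > nums
    if 39 == k:
        return 18
    for nums in res:
        nums = 3 + res - k * 10
    for parts in k:
        res = res - record(nums)
        if k != 27:
            break
    if res >= k >= res:
        print(nums)
        nums = 1 % (nums <= 7)
    else:
        res = res * res
    return k

print(nums)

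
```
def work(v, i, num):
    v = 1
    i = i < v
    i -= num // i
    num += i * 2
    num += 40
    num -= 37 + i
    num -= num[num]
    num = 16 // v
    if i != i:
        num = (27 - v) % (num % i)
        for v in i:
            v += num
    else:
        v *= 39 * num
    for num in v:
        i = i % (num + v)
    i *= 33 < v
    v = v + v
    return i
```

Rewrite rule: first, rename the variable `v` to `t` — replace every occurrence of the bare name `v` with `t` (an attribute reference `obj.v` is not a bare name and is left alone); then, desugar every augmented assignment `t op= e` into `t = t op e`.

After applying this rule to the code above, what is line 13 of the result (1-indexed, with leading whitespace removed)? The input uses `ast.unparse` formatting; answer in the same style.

Transformed code:
def work(t, i, num):
    t = 1
    i = i < t
    i = i - num // i
    num = num + i * 2
    num = num + 40
    num = num - (37 + i)
    num = num - num[num]
    num = 16 // t
    if i != i:
        num = (27 - t) % (num % i)
        for t in i:
            t = t + num
    else:
        t = t * (39 * num)
    for num in t:
        i = i % (num + t)
    i = i * (33 < t)
    t = t + t
    return i

t = t + num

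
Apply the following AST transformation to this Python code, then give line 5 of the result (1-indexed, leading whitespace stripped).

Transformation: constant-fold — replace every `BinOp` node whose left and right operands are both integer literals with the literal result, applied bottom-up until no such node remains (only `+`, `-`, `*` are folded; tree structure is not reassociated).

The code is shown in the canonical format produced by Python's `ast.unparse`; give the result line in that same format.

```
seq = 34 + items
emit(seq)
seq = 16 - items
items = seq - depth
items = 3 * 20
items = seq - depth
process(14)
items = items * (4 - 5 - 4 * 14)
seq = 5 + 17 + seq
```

items = 60

Transformed code:
seq = 34 + items
emit(seq)
seq = 16 - items
items = seq - depth
items = 60
items = seq - depth
process(14)
items = items * -57
seq = 22 + seq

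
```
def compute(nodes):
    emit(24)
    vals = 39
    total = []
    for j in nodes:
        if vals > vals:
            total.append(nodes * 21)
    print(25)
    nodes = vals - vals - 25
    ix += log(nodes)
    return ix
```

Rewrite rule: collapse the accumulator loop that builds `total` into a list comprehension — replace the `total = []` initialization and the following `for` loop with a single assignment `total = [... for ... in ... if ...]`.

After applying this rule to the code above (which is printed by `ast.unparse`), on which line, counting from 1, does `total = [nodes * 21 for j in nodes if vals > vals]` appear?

Transformed code:
def compute(nodes):
    emit(24)
    vals = 39
    total = [nodes * 21 for j in nodes if vals > vals]
    print(25)
    nodes = vals - vals - 25
    ix += log(nodes)
    return ix

4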